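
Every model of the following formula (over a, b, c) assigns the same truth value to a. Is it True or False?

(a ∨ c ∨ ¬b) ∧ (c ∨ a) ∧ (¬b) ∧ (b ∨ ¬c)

True

Suppose a = False.
From the singleton clause (c), c = True.
From the singleton clause (¬b), b = False.
That conflicts with the unit clause (b).
So every satisfying assignment has a = True.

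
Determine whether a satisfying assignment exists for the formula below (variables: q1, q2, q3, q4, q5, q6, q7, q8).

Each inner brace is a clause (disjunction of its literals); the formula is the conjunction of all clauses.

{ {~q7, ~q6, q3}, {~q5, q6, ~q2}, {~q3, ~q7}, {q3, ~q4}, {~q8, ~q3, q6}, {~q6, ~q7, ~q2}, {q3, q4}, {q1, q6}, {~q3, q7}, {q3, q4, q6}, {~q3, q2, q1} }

Branch on q3: set q3 = 0.
Unit clause (~q4) forces q4 = 0.
But (q4) is also a unit clause — contradiction.
That branch fails; take q3 = 1 instead.
Unit clause (~q7) forces q7 = 0.
But (q7) is also a unit clause — contradiction.
Both values of q3 lead to a conflict.
No assignment satisfies every clause.

No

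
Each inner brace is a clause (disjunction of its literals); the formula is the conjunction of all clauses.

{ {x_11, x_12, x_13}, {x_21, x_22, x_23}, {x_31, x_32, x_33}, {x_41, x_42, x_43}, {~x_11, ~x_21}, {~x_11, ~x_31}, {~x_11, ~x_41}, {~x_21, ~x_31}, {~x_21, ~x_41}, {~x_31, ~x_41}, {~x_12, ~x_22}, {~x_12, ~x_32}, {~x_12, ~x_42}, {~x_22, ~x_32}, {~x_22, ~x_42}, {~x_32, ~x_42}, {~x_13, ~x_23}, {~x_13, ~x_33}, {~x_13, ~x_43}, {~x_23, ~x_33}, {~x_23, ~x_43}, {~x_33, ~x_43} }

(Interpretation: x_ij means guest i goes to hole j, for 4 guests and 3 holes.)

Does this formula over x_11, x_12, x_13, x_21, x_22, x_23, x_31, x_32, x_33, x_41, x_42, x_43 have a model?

No, unsatisfiable

Try x_11 = 0.
Try x_12 = 1.
The clause (~x_22) is unit, so x_22 = 0.
The clause (~x_32) is unit, so x_32 = 0.
The clause (~x_42) is unit, so x_42 = 0.
Try x_21 = 1.
The clause (~x_31) is unit, so x_31 = 0.
The clause (x_33) is unit, so x_33 = 1.
The clause (~x_41) is unit, so x_41 = 0.
The clause (x_43) is unit, so x_43 = 1.
That conflicts with the unit clause (~x_43).
Undo x_21 and try x_21 = 0.
The clause (x_23) is unit, so x_23 = 1.
The clause (~x_13) is unit, so x_13 = 0.
The clause (~x_33) is unit, so x_33 = 0.
The clause (x_31) is unit, so x_31 = 1.
The clause (~x_41) is unit, so x_41 = 0.
The clause (x_43) is unit, so x_43 = 1.
That conflicts with the unit clause (~x_43).
Either choice for x_21 ends in contradiction.
Undo x_12 and try x_12 = 0.
The clause (x_13) is unit, so x_13 = 1.
The clause (~x_23) is unit, so x_23 = 0.
The clause (~x_33) is unit, so x_33 = 0.
The clause (~x_43) is unit, so x_43 = 0.
Try x_21 = 1.
The clause (~x_31) is unit, so x_31 = 0.
The clause (x_32) is unit, so x_32 = 1.
The clause (~x_41) is unit, so x_41 = 0.
The clause (x_42) is unit, so x_42 = 1.
That conflicts with the unit clause (~x_42).
Undo x_21 and try x_21 = 0.
The clause (x_22) is unit, so x_22 = 1.
The clause (~x_32) is unit, so x_32 = 0.
The clause (x_31) is unit, so x_31 = 1.
The clause (~x_41) is unit, so x_41 = 0.
The clause (x_42) is unit, so x_42 = 1.
That conflicts with the unit clause (~x_42).
Either choice for x_21 ends in contradiction.
Either choice for x_12 ends in contradiction.
Undo x_11 and try x_11 = 1.
The clause (~x_21) is unit, so x_21 = 0.
The clause (~x_31) is unit, so x_31 = 0.
The clause (~x_41) is unit, so x_41 = 0.
Try x_22 = 1.
The clause (~x_12) is unit, so x_12 = 0.
The clause (~x_32) is unit, so x_32 = 0.
The clause (x_33) is unit, so x_33 = 1.
The clause (~x_42) is unit, so x_42 = 0.
The clause (x_43) is unit, so x_43 = 1.
That conflicts with the unit clause (~x_43).
Undo x_22 and try x_22 = 0.
The clause (x_23) is unit, so x_23 = 1.
The clause (~x_13) is unit, so x_13 = 0.
The clause (~x_33) is unit, so x_33 = 0.
The clause (x_32) is unit, so x_32 = 1.
The clause (~x_12) is unit, so x_12 = 0.
The clause (~x_42) is unit, so x_42 = 0.
The clause (x_43) is unit, so x_43 = 1.
That conflicts with the unit clause (~x_43).
Either choice for x_22 ends in contradiction.
Either choice for x_11 ends in contradiction.
No assignment satisfies every clause.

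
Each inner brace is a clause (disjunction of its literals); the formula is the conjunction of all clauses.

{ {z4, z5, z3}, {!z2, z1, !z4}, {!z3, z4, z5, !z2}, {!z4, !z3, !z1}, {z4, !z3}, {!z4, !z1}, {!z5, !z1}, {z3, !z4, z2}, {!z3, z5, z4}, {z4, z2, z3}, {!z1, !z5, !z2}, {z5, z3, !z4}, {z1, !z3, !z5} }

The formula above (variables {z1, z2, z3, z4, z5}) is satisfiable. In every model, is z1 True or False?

False

Suppose z1 = true.
From the singleton clause (!z4), z4 = false.
From the singleton clause (!z3), z3 = false.
From the singleton clause (z5), z5 = true.
That conflicts with the unit clause (!z5).
So every satisfying assignment has z1 = False.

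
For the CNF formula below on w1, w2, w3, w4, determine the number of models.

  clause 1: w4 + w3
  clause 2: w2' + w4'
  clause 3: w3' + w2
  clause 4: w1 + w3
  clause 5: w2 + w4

3

There are 2^4 = 16 truth assignments over (w1, w2, w3, w4).
Check each against the 5 clauses (columns in the order w1, w2, w3, w4):
  F F F F  ✗ fails (w4 + w3)
  F F F T  ✗ fails (w1 + w3)
  F F T F  ✗ fails (w3' + w2)
  F F T T  ✗ fails (w3' + w2)
  F T F F  ✗ fails (w4 + w3)
  F T F T  ✗ fails (w2' + w4')
  F T T F  ✓ satisfies all
  F T T T  ✗ fails (w2' + w4')
  T F F F  ✗ fails (w4 + w3)
  T F F T  ✓ satisfies all
  T F T F  ✗ fails (w3' + w2)
  T F T T  ✗ fails (w3' + w2)
  T T F F  ✗ fails (w4 + w3)
  T T F T  ✗ fails (w2' + w4')
  T T T F  ✓ satisfies all
  T T T T  ✗ fails (w2' + w4')
3 of the 16 rows are models.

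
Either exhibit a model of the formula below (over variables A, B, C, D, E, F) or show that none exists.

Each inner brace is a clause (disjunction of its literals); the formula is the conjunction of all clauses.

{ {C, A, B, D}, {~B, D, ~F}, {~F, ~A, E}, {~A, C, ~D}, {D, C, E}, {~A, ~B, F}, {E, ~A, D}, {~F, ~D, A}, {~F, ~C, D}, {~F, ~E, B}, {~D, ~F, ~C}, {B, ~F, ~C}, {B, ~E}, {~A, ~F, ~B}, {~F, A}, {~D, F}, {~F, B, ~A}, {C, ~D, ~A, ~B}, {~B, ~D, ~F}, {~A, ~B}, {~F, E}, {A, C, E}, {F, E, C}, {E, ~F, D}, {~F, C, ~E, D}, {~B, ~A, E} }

Try B = 0.
(~E) alone gives E = 0.
(~F) alone gives F = 0.
(~D) alone gives D = 0.
(C) alone gives C = 1.
(~A) alone gives A = 0.
All clauses are satisfied.

A=0, B=0, C=1, D=0, E=0, F=0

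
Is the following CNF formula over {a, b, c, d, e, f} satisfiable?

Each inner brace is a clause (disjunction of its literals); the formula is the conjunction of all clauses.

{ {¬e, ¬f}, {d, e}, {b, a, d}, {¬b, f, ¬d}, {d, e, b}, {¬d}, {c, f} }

The clause (¬d) is unit, so d = False.
The clause (e) is unit, so e = True.
The clause (¬f) is unit, so f = False.
The clause (c) is unit, so c = True.
Suppose b = True.
All clauses hold; a can take either value.
A satisfying assignment: a=False, b=True, c=True, d=False, e=True, f=False.

Yes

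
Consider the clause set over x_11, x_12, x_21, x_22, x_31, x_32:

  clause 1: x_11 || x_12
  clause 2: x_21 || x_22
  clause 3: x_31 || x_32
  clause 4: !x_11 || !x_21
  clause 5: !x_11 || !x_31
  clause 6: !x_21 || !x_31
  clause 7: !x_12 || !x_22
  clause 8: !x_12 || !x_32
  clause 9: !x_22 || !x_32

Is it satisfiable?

No, unsatisfiable

Try x_11 = true.
The clause (!x_21) is unit, so x_21 = false.
The clause (x_22) is unit, so x_22 = true.
The clause (!x_31) is unit, so x_31 = false.
The clause (x_32) is unit, so x_32 = true.
That conflicts with the unit clause (!x_32).
Backtrack on x_11: now try x_11 = false.
The clause (x_12) is unit, so x_12 = true.
The clause (!x_22) is unit, so x_22 = false.
The clause (x_21) is unit, so x_21 = true.
The clause (!x_31) is unit, so x_31 = false.
The clause (x_32) is unit, so x_32 = true.
That conflicts with the unit clause (!x_32).
Either choice for x_11 ends in contradiction.
No assignment satisfies every clause.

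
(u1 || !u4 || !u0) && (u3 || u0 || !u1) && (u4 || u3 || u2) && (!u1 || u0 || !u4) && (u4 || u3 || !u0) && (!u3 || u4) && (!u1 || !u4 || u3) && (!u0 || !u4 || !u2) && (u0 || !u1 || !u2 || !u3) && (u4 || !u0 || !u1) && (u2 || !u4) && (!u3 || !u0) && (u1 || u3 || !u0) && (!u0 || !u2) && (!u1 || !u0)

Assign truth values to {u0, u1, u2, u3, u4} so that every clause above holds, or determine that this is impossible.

u0: false,  u1: false,  u2: true,  u3: false,  u4: false

Case u3 = false:
Case u0 = false:
From the singleton clause (!u1), u1 = false.
Case u4 = false:
From the singleton clause (u2), u2 = true.
All clauses are satisfied.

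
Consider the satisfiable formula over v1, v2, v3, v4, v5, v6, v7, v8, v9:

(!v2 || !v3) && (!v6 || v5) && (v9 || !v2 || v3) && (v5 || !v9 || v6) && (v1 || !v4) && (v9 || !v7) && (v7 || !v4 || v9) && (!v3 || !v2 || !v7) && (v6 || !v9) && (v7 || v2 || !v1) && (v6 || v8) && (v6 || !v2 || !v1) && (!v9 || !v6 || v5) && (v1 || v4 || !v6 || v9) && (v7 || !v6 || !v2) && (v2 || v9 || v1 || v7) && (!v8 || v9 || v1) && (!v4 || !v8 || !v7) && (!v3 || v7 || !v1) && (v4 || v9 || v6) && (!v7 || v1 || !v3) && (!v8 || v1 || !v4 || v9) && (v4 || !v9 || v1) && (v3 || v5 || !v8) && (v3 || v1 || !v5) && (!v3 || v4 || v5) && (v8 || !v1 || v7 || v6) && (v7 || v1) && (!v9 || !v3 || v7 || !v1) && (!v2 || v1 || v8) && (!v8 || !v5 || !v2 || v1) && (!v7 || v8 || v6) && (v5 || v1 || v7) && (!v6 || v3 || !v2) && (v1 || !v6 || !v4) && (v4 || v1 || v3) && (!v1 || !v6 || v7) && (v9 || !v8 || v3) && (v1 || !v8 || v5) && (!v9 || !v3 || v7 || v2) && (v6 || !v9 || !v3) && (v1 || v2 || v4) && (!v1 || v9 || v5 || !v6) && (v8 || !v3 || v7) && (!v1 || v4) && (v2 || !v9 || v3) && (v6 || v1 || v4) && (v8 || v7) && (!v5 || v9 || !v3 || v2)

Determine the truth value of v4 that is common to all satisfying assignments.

Suppose v4 = false.
(!v1) alone gives v1 = false.
(!v9) alone gives v9 = false.
(!v7) alone gives v7 = false.
Now (v7) is unsatisfied and unit — conflict.
So every satisfying assignment has v4 = True.

True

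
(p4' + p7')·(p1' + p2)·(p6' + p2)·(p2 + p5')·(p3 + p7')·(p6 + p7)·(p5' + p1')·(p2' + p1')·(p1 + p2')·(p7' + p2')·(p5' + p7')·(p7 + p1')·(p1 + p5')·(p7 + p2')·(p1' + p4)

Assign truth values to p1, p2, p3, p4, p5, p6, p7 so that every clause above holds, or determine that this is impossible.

Suppose p4 = 0.
From the singleton clause (p1'), p1 = 0.
From the singleton clause (p2'), p2 = 0.
From the singleton clause (p6'), p6 = 0.
From the singleton clause (p5'), p5 = 0.
From the singleton clause (p7), p7 = 1.
From the singleton clause (p3), p3 = 1.
All clauses are satisfied.

p1 ↦ 0,  p2 ↦ 0,  p3 ↦ 1,  p4 ↦ 0,  p5 ↦ 0,  p6 ↦ 0,  p7 ↦ 1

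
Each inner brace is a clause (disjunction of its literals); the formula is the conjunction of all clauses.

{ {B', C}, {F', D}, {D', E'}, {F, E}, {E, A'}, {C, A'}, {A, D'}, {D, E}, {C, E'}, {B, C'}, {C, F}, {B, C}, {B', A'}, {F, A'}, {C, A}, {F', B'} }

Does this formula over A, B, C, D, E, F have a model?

Branch on B: set B = 1.
Unit clause (C) forces C = 1.
Unit clause (A') forces A = 0.
Unit clause (D') forces D = 0.
Unit clause (F') forces F = 0.
Unit clause (E) forces E = 1.
Every clause now holds.
A satisfying assignment: A: 0,  B: 1,  C: 1,  D: 0,  E: 1,  F: 0.

Satisfiable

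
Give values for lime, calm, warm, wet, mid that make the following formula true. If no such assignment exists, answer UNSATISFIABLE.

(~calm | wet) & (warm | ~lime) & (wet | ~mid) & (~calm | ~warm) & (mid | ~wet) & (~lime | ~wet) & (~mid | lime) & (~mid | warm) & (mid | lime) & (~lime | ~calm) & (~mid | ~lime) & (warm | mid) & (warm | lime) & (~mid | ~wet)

lime=1,  calm=0,  warm=1,  wet=0,  mid=0

Branch on calm: set calm = 0.
Branch on warm: set warm = 1.
Branch on wet: set wet = 0.
The clause (~mid) is unit, so mid = 0.
The clause (lime) is unit, so lime = 1.
Every clause now holds.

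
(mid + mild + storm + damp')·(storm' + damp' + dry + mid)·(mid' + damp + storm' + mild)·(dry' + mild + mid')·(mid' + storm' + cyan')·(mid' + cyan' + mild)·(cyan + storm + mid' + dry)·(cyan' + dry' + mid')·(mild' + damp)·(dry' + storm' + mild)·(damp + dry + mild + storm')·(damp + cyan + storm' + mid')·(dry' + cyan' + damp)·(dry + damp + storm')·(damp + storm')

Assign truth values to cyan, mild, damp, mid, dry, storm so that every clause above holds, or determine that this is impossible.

Branch on mild: set mild = 0.
Branch on dry: set dry = 0.
Branch on mid: set mid = 0.
Branch on storm: set storm = 0.
(damp') alone gives damp = 0.
No clause remains; cyan is free.

cyan=0, mild=0, damp=0, mid=0, dry=0, storm=0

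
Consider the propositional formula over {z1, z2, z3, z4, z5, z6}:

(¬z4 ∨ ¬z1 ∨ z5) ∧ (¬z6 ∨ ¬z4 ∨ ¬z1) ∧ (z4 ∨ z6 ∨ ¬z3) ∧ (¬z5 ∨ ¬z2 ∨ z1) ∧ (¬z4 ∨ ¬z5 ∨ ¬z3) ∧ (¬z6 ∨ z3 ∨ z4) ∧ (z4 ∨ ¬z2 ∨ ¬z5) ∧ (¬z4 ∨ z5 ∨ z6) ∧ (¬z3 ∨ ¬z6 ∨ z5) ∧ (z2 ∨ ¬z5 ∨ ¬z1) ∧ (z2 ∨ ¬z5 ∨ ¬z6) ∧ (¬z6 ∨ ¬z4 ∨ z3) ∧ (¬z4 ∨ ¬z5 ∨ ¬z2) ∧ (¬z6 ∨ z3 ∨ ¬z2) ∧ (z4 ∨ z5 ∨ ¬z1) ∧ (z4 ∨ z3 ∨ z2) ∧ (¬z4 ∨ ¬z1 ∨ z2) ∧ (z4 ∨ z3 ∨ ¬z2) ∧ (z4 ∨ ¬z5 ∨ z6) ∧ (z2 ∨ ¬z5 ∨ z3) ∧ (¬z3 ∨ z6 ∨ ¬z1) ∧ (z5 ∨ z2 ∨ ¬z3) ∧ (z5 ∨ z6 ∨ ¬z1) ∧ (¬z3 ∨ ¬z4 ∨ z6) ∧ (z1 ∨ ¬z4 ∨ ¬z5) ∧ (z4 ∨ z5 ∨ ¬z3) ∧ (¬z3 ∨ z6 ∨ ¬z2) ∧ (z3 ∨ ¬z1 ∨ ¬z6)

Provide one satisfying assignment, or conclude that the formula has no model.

UNSATISFIABLE

Suppose z4 = False.
Suppose z6 = True.
The clause (z3) is unit, so z3 = True.
The clause (z5) is unit, so z5 = True.
The clause (¬z2) is unit, so z2 = False.
That conflicts with the unit clause (z2).
Undo z6 and try z6 = False.
The clause (¬z3) is unit, so z3 = False.
The clause (z2) is unit, so z2 = True.
That conflicts with the unit clause (¬z2).
Either choice for z6 ends in contradiction.
Undo z4 and try z4 = True.
Suppose z1 = False.
The clause (¬z5) is unit, so z5 = False.
The clause (z6) is unit, so z6 = True.
The clause (¬z3) is unit, so z3 = False.
That conflicts with the unit clause (z3).
Undo z1 and try z1 = True.
The clause (z5) is unit, so z5 = True.
The clause (¬z6) is unit, so z6 = False.
The clause (¬z3) is unit, so z3 = False.
The clause (z2) is unit, so z2 = True.
That conflicts with the unit clause (¬z2).
Either choice for z1 ends in contradiction.
Either choice for z4 ends in contradiction.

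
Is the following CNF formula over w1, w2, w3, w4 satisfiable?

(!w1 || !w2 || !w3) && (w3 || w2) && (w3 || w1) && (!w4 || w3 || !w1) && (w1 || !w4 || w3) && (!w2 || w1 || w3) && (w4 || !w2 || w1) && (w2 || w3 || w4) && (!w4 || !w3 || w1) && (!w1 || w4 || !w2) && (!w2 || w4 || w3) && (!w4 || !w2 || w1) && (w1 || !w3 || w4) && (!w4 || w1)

Suppose w3 = true.
Suppose w1 = true.
Unit clause (!w2) forces w2 = false.
All clauses hold; w4 can take either value.
A satisfying assignment: w1=true, w2=false, w3=true, w4=true.

Yes, satisfiable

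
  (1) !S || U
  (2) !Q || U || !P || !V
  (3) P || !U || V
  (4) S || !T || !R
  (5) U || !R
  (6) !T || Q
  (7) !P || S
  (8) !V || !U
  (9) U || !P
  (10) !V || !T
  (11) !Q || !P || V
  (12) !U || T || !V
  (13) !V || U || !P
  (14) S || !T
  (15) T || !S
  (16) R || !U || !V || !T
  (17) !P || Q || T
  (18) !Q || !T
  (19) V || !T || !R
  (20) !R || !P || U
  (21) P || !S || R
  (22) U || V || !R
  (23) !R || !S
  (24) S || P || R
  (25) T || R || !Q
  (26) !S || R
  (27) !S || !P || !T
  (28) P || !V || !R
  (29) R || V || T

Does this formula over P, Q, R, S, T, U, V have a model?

No

Suppose S = false.
Unit clause (!P) forces P = false.
Unit clause (!T) forces T = false.
Unit clause (R) forces R = true.
Unit clause (U) forces U = true.
Unit clause (V) forces V = true.
But (!V) is also a unit clause — contradiction.
Backtrack on S: now try S = true.
Unit clause (U) forces U = true.
Unit clause (!V) forces V = false.
Unit clause (P) forces P = true.
Unit clause (!Q) forces Q = false.
Unit clause (!T) forces T = false.
But (T) is also a unit clause — contradiction.
Either choice for S ends in contradiction.
No assignment satisfies every clause.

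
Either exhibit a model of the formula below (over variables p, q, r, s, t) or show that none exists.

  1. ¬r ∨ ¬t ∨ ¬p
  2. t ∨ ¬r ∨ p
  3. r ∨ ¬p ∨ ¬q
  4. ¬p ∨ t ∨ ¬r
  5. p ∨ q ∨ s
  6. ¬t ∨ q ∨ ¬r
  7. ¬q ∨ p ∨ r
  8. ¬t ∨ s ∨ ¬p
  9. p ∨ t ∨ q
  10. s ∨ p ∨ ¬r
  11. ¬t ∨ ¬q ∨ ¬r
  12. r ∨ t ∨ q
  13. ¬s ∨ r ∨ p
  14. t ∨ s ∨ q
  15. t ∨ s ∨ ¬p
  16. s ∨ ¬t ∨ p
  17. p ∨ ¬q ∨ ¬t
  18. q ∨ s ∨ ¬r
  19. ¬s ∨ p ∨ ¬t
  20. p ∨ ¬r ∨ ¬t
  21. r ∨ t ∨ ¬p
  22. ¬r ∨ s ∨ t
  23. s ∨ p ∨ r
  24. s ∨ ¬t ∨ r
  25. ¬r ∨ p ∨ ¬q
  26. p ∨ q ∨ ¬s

Try r = False.
Try p = True.
Unit clause (¬q) forces q = False.
Unit clause (t) forces t = True.
Unit clause (s) forces s = True.
Every clause now holds.

p ↦ True; q ↦ False; r ↦ False; s ↦ True; t ↦ True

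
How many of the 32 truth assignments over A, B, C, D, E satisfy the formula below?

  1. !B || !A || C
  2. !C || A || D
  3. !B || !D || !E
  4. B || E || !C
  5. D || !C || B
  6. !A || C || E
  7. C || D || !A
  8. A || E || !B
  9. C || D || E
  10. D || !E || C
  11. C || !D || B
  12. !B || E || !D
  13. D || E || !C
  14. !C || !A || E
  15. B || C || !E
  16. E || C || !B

3

There are 2^5 = 32 truth assignments over (A, B, C, D, E).
Split on B. With B = true, the clauses containing B are satisfied and !B drops from the rest; 1 of the 2^4 = 16 assignments to the other variables satisfy what remains.
With B = false, by the same count on the reduced clause set, 2 assignments work.
(One model: A=F, B=F, C=T, D=T, E=T.)
Total: 1 + 2 = 3.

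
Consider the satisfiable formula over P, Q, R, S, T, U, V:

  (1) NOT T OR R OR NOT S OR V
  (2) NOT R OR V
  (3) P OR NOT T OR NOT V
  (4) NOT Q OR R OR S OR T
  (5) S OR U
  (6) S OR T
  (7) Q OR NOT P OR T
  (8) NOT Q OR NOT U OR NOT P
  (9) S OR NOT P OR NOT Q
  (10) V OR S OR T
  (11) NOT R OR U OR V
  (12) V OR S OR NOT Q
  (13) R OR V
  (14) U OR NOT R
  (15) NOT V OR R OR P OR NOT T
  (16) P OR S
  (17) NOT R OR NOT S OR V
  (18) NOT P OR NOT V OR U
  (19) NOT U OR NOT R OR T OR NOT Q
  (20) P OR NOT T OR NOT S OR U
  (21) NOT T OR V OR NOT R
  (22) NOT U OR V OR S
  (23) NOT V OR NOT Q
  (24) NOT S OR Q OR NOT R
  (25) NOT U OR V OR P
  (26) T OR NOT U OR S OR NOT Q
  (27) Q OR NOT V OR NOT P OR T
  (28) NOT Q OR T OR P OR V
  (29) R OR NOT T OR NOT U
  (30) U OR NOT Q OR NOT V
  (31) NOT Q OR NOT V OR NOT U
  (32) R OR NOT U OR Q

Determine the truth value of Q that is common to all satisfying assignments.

False

Suppose Q = true.
(NOT V) alone gives V = false.
(NOT R) alone gives R = false.
That conflicts with the unit clause (R).
So every satisfying assignment has Q = False.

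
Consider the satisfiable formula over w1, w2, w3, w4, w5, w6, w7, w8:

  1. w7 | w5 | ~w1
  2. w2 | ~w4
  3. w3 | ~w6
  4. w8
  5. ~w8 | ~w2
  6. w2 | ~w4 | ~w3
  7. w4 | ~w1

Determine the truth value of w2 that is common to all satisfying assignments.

False

Suppose w2 = 1.
(w8) alone gives w8 = 1.
Now (~w8) is unsatisfied and unit — conflict.
So every satisfying assignment has w2 = False.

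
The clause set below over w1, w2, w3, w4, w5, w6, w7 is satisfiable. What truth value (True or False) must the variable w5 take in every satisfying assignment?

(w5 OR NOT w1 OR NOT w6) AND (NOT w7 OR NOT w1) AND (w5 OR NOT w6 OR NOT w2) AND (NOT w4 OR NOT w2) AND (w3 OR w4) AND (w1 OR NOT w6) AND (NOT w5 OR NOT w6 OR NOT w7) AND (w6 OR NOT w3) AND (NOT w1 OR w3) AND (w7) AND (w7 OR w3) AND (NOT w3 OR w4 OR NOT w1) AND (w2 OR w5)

Suppose w5 = false.
(w7) alone gives w7 = true.
(NOT w1) alone gives w1 = false.
(NOT w6) alone gives w6 = false.
(NOT w3) alone gives w3 = false.
(w4) alone gives w4 = true.
(NOT w2) alone gives w2 = false.
That conflicts with the unit clause (w2).
So every satisfying assignment has w5 = True.

True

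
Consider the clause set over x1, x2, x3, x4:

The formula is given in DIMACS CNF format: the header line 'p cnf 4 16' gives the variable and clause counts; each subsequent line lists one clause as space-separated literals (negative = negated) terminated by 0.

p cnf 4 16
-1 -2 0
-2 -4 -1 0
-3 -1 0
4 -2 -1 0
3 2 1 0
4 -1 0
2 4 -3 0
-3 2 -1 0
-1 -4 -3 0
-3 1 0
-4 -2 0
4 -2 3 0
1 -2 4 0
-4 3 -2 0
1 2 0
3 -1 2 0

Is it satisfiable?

Branch on x1: set x1 = False.
(¬x3) alone gives x3 = False.
(x2) alone gives x2 = True.
(¬x4) alone gives x4 = False.
Now (x4) is unsatisfied and unit — conflict.
So x1 must be the other value — set x1 = True.
(¬x2) alone gives x2 = False.
(¬x3) alone gives x3 = False.
Now (x3) is unsatisfied and unit — conflict.
Neither x1 = True nor x1 = False works.
No assignment satisfies every clause.

No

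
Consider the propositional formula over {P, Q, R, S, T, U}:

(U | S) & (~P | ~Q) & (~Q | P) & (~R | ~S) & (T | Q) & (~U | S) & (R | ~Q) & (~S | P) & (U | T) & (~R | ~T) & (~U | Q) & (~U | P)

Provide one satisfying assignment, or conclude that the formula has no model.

P ↦ 1; Q ↦ 0; R ↦ 0; S ↦ 1; T ↦ 1; U ↦ 0

Branch on U: set U = 0.
Unit clause (S) forces S = 1.
Unit clause (~R) forces R = 0.
Unit clause (~Q) forces Q = 0.
Unit clause (T) forces T = 1.
Unit clause (P) forces P = 1.
This assignment satisfies each clause.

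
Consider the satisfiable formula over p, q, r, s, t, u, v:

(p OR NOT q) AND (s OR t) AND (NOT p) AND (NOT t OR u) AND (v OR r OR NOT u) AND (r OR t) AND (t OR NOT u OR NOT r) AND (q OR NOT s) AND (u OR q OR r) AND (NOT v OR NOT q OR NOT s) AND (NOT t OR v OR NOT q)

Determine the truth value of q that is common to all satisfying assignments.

False

Suppose q = true.
(p) alone gives p = true.
But (NOT p) is also a unit clause — contradiction.
So every satisfying assignment has q = False.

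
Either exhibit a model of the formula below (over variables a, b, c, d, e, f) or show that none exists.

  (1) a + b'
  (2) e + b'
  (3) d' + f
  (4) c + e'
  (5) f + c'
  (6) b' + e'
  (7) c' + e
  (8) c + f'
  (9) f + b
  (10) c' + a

a ↦ 1; b ↦ 0; c ↦ 1; d ↦ 0; e ↦ 1; f ↦ 1

Suppose a = 1.
Suppose e = 1.
From the singleton clause (c), c = 1.
From the singleton clause (f), f = 1.
From the singleton clause (b'), b = 0.
No clause remains; d is free.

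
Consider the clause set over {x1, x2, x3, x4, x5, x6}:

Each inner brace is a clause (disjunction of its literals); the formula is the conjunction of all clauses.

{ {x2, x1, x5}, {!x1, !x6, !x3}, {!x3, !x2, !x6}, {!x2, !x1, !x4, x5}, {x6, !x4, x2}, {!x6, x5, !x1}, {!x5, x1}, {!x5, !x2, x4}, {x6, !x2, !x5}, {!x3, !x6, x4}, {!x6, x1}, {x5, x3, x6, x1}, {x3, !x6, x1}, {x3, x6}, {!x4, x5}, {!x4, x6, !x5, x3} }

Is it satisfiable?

Yes, satisfiable

Suppose x5 = false.
Unit clause (!x4) forces x4 = false.
Suppose x2 = false.
Unit clause (x1) forces x1 = true.
Unit clause (!x6) forces x6 = false.
Unit clause (x3) forces x3 = true.
This assignment satisfies each clause.
A satisfying assignment: x1 ↦ true,  x2 ↦ false,  x3 ↦ true,  x4 ↦ false,  x5 ↦ false,  x6 ↦ false.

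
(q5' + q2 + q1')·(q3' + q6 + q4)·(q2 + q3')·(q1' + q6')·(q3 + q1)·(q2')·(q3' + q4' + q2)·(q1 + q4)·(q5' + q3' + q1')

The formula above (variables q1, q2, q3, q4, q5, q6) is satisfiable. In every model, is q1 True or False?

Suppose q1 = 0.
From the singleton clause (q3), q3 = 1.
From the singleton clause (q2), q2 = 1.
Now (q2') is unsatisfied and unit — conflict.
So every satisfying assignment has q1 = True.

True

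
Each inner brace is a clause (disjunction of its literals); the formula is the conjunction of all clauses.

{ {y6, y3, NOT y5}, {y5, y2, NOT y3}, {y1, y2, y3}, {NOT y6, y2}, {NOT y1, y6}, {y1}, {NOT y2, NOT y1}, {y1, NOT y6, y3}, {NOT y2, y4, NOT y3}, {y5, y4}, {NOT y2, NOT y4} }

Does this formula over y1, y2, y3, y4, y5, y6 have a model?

No

The clause (y1) is unit, so y1 = true.
The clause (y6) is unit, so y6 = true.
The clause (y2) is unit, so y2 = true.
But (NOT y2) is also a unit clause — contradiction.
No assignment satisfies every clause.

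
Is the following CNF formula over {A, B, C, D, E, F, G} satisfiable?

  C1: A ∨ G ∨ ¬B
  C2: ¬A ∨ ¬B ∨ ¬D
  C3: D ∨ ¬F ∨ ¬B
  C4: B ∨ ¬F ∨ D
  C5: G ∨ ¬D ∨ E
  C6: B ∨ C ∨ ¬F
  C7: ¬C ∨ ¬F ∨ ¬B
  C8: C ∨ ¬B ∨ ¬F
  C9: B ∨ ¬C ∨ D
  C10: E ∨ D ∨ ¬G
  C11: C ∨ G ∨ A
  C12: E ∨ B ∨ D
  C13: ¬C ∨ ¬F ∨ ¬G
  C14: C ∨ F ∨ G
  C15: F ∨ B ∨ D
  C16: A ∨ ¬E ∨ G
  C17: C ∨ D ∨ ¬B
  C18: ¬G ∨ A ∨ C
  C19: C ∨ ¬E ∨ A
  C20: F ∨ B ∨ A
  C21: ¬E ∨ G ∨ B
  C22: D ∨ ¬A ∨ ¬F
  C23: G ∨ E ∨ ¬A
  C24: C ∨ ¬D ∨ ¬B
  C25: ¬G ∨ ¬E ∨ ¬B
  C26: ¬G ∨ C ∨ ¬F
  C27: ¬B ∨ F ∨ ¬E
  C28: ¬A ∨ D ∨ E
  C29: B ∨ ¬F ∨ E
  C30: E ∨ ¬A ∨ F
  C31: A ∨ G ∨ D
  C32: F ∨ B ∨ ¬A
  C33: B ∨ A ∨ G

Yes, satisfiable

Suppose A = False.
Suppose G = True.
(C) alone gives C = True.
(¬F) alone gives F = False.
(B) alone gives B = True.
(¬E) alone gives E = False.
(D) alone gives D = True.
Every clause now holds.
A satisfying assignment: A ↦ False,  B ↦ True,  C ↦ True,  D ↦ True,  E ↦ False,  F ↦ False,  G ↦ True.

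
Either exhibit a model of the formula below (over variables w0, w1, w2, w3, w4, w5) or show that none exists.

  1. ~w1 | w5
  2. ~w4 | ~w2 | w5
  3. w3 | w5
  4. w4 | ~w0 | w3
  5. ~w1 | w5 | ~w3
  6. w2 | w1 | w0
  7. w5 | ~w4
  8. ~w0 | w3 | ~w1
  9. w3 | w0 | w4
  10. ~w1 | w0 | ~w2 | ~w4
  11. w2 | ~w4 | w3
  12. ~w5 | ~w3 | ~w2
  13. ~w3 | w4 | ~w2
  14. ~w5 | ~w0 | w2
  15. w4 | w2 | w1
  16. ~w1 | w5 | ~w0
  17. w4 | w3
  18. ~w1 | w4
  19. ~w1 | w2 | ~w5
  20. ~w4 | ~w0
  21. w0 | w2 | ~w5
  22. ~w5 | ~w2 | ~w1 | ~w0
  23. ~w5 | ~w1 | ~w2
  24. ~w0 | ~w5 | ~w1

w0=0,  w1=0,  w2=1,  w3=0,  w4=1,  w5=1

Case w1 = 0:
Case w3 = 0:
(w5) alone gives w5 = 1.
(w4) alone gives w4 = 1.
(w2) alone gives w2 = 1.
(~w0) alone gives w0 = 0.
This assignment satisfies each clause.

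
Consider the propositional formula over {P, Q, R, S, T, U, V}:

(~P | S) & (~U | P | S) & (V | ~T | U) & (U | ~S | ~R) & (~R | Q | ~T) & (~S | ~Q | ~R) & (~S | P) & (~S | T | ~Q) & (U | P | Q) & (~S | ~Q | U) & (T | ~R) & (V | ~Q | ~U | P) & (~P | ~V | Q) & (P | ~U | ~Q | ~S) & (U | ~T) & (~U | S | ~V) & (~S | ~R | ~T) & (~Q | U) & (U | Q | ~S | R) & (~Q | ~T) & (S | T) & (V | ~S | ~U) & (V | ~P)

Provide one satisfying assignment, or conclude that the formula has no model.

UNSATISFIABLE

Try P = 0.
From the singleton clause (~S), S = 0.
From the singleton clause (~U), U = 0.
From the singleton clause (Q), Q = 1.
But (~Q) is also a unit clause — contradiction.
Undo P and try P = 1.
From the singleton clause (S), S = 1.
From the singleton clause (V), V = 1.
From the singleton clause (Q), Q = 1.
From the singleton clause (~R), R = 0.
From the singleton clause (T), T = 1.
But (~T) is also a unit clause — contradiction.
Neither P = 1 nor P = 0 works.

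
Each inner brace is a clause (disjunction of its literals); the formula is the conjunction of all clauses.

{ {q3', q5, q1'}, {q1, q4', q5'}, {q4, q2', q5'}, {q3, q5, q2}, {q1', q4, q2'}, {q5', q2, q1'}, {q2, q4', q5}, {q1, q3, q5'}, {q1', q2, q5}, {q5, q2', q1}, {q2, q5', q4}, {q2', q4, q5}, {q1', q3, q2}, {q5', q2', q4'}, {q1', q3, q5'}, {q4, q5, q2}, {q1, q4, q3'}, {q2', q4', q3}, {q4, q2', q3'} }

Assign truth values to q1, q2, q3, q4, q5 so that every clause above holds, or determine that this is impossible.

UNSATISFIABLE

Try q3 = 0.
Try q5 = 1.
(q1) alone gives q1 = 1.
But (q1') is also a unit clause — contradiction.
So q5 must be the other value — set q5 = 0.
(q2) alone gives q2 = 1.
(q1) alone gives q1 = 1.
(q4) alone gives q4 = 1.
But (q4') is also a unit clause — contradiction.
Neither q5 = 1 nor q5 = 0 works.
So q3 must be the other value — set q3 = 1.
Try q5 = 1.
Try q1 = 1.
(q2) alone gives q2 = 1.
(q4) alone gives q4 = 1.
But (q4') is also a unit clause — contradiction.
So q1 must be the other value — set q1 = 0.
(q4') alone gives q4 = 0.
But (q4) is also a unit clause — contradiction.
Neither q1 = 1 nor q1 = 0 works.
So q5 must be the other value — set q5 = 0.
(q1') alone gives q1 = 0.
(q2') alone gives q2 = 0.
(q4') alone gives q4 = 0.
But (q4) is also a unit clause — contradiction.
Neither q5 = 1 nor q5 = 0 works.
Neither q3 = 1 nor q3 = 0 works.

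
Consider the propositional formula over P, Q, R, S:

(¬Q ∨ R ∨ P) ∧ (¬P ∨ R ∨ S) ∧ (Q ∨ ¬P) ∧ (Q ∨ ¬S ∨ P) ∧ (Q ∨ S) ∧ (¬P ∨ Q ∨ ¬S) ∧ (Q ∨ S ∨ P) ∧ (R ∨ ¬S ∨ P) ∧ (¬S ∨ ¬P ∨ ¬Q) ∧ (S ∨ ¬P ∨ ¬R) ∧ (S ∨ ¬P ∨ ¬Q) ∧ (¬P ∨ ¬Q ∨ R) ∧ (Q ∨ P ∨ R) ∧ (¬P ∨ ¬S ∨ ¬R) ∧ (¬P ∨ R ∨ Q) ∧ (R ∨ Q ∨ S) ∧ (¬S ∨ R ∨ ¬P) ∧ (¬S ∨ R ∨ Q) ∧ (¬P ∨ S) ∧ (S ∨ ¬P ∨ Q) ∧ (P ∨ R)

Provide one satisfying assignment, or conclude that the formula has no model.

P: False, Q: True, R: True, S: False

Try Q = True.
Try R = True.
Try S = False.
From the singleton clause (¬P), P = False.
All clauses are satisfied.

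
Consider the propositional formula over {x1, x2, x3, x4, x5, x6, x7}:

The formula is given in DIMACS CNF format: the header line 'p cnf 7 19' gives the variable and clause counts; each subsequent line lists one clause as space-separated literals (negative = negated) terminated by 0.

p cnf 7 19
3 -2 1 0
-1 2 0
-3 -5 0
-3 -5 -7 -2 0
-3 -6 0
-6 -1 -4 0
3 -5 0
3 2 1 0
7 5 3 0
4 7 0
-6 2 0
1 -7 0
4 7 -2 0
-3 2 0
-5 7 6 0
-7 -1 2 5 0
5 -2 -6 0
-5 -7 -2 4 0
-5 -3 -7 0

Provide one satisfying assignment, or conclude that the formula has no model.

x1=True,  x2=True,  x3=True,  x4=True,  x5=False,  x6=False,  x7=False

Try x1 = True.
(x2) alone gives x2 = True.
Try x3 = True.
(¬x5) alone gives x5 = False.
(¬x6) alone gives x6 = False.
Try x4 = True.
No clause remains; x7 is free.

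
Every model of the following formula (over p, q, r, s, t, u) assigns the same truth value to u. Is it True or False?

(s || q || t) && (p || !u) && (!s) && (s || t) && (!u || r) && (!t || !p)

Suppose u = true.
Unit clause (p) forces p = true.
Unit clause (!s) forces s = false.
Unit clause (t) forces t = true.
That conflicts with the unit clause (!t).
So every satisfying assignment has u = False.

False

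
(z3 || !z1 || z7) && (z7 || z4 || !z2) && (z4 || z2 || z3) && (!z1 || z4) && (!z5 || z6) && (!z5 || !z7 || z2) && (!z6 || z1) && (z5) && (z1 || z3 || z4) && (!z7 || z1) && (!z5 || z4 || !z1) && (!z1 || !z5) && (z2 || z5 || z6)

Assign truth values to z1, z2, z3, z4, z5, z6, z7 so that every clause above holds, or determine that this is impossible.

Unit clause (z5) forces z5 = true.
Unit clause (z6) forces z6 = true.
Unit clause (z1) forces z1 = true.
But (!z1) is also a unit clause — contradiction.

UNSATISFIABLE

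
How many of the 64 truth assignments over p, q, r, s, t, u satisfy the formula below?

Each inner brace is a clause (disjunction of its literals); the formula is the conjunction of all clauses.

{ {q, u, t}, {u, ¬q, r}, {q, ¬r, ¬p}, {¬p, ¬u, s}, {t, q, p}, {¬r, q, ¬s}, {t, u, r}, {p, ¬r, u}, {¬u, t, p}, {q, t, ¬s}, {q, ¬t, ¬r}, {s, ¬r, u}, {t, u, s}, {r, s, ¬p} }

There are 2^6 = 64 truth assignments over (p, q, r, s, t, u).
Split on p. With p = True, the clauses containing p are satisfied and ¬p drops from the rest; 8 of the 2^5 = 32 assignments to the other variables satisfy what remains.
With p = False, by the same count on the reduced clause set, 8 assignments work.
Total: 8 + 8 = 16.

16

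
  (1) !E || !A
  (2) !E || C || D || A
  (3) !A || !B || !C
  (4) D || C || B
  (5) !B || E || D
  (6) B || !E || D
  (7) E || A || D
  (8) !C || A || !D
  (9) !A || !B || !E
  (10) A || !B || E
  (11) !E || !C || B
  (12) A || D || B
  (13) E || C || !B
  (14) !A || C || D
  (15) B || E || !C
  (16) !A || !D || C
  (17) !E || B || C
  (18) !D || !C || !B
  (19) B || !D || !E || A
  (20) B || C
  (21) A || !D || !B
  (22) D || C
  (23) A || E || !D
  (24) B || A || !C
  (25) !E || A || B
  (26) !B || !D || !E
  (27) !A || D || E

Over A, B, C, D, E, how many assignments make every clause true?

1

There are 2^5 = 32 truth assignments over (A, B, C, D, E).
Split on A. With A = true, the clauses containing A are satisfied and !A drops from the rest; 0 of the 2^4 = 16 assignments to the other variables satisfy what remains.
With A = false, by the same count on the reduced clause set, 1 assignment works.
Total: 0 + 1 = 1.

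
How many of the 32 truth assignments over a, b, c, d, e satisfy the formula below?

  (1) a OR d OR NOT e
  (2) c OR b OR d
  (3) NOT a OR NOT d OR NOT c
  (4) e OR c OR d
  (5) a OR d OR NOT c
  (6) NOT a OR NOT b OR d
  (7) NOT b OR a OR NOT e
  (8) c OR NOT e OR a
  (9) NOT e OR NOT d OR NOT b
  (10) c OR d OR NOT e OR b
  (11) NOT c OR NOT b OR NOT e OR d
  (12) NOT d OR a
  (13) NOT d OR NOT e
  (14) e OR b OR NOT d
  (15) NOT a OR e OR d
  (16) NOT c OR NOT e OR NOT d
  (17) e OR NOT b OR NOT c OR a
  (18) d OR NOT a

1

There are 2^5 = 32 truth assignments over (a, b, c, d, e).
Split on b. With b = true, the clauses containing b are satisfied and NOT b drops from the rest; 1 of the 2^4 = 16 assignments to the other variables satisfy what remains.
With b = false, by the same count on the reduced clause set, 0 assignments work.
(One model: a=T, b=T, c=F, d=T, e=F.)
Total: 1 + 0 = 1.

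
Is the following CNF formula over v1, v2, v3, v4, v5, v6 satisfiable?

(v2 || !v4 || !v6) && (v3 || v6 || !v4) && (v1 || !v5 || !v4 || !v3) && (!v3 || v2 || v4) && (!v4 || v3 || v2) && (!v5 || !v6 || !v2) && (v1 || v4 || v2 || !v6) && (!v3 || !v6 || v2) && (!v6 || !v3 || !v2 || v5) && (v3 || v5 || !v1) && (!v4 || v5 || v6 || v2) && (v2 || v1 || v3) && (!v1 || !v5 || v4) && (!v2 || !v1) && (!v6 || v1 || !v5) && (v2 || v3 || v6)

Yes, satisfiable

Case v2 = false:
Case v4 = true:
From the singleton clause (!v6), v6 = false.
From the singleton clause (v3), v3 = true.
From the singleton clause (v5), v5 = true.
From the singleton clause (v1), v1 = true.
Every clause now holds.
A satisfying assignment: v1 ↦ true; v2 ↦ false; v3 ↦ true; v4 ↦ true; v5 ↦ true; v6 ↦ false.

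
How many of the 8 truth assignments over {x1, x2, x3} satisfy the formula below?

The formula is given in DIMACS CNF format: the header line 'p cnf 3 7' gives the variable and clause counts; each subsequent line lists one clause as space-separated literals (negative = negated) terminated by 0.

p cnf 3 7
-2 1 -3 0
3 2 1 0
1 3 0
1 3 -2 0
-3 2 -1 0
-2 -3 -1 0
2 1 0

There are 2^3 = 8 truth assignments over (x1, x2, x3).
Split on x3. With x3 = True, the clauses containing x3 are satisfied and ¬x3 drops from the rest; 0 of the 2^2 = 4 assignments to the other variables satisfy what remains.
With x3 = False, by the same count on the reduced clause set, 2 assignments work.
Total: 0 + 2 = 2.

2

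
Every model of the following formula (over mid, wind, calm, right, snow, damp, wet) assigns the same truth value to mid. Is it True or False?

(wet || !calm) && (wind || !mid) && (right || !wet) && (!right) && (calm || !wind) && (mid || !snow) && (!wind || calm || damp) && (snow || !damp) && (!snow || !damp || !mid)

Suppose mid = true.
The clause (wind) is unit, so wind = true.
The clause (!right) is unit, so right = false.
The clause (!wet) is unit, so wet = false.
The clause (!calm) is unit, so calm = false.
Now (calm) is unsatisfied and unit — conflict.
So every satisfying assignment has mid = False.

False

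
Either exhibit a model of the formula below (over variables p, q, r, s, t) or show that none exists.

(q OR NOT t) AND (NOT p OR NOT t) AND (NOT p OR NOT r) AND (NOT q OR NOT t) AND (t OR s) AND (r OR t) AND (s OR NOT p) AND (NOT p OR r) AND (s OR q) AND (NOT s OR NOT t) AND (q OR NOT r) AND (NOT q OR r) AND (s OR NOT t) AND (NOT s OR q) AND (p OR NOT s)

UNSATISFIABLE

Case q = true:
From the singleton clause (NOT t), t = false.
From the singleton clause (s), s = true.
From the singleton clause (r), r = true.
From the singleton clause (NOT p), p = false.
But (p) is also a unit clause — contradiction.
Backtrack on q: now try q = false.
From the singleton clause (NOT t), t = false.
From the singleton clause (s), s = true.
But (NOT s) is also a unit clause — contradiction.
Either choice for q ends in contradiction.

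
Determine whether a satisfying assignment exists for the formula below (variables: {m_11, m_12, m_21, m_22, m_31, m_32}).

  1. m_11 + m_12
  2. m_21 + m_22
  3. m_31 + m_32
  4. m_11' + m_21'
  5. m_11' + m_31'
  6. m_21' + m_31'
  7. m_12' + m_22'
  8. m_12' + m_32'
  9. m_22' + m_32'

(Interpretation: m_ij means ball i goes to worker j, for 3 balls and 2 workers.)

Suppose m_11 = 1.
The clause (m_21') is unit, so m_21 = 0.
The clause (m_22) is unit, so m_22 = 1.
The clause (m_31') is unit, so m_31 = 0.
The clause (m_32) is unit, so m_32 = 1.
But (m_32') is also a unit clause — contradiction.
So m_11 must be the other value — set m_11 = 0.
The clause (m_12) is unit, so m_12 = 1.
The clause (m_22') is unit, so m_22 = 0.
The clause (m_21) is unit, so m_21 = 1.
The clause (m_31') is unit, so m_31 = 0.
The clause (m_32) is unit, so m_32 = 1.
But (m_32') is also a unit clause — contradiction.
Both values of m_11 lead to a conflict.
No assignment satisfies every clause.

No, unsatisfiable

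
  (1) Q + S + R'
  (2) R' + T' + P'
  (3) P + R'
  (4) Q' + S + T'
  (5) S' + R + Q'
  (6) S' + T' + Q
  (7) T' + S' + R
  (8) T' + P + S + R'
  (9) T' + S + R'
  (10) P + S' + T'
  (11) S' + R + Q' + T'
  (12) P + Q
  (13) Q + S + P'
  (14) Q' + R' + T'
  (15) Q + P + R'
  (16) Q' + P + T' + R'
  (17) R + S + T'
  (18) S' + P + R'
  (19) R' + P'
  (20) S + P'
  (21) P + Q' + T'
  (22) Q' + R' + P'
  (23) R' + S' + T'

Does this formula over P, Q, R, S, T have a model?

Yes, satisfiable

Suppose P = 0.
Unit clause (R') forces R = 0.
Unit clause (Q) forces Q = 1.
Unit clause (S') forces S = 0.
Unit clause (T') forces T = 0.
This assignment satisfies each clause.
A satisfying assignment: P ↦ 0; Q ↦ 1; R ↦ 0; S ↦ 0; T ↦ 0.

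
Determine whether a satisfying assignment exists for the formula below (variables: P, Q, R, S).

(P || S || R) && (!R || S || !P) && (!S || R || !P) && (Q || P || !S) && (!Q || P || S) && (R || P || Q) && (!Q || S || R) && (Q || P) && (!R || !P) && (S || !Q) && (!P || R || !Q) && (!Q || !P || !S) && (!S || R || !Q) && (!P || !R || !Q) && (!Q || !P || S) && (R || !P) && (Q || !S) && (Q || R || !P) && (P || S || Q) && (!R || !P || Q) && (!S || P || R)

Suppose Q = true.
Unit clause (S) forces S = true.
Unit clause (!P) forces P = false.
Unit clause (R) forces R = true.
This assignment satisfies each clause.
A satisfying assignment: P: false,  Q: true,  R: true,  S: true.

Yes, satisfiable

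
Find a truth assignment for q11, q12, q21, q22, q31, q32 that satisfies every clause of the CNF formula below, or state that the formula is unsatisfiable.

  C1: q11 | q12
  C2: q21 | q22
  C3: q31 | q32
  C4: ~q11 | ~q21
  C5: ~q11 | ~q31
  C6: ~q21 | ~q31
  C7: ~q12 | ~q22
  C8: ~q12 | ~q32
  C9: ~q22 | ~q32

UNSATISFIABLE

Case q11 = 1:
The clause (~q21) is unit, so q21 = 0.
The clause (q22) is unit, so q22 = 1.
The clause (~q31) is unit, so q31 = 0.
The clause (q32) is unit, so q32 = 1.
That conflicts with the unit clause (~q32).
Backtrack on q11: now try q11 = 0.
The clause (q12) is unit, so q12 = 1.
The clause (~q22) is unit, so q22 = 0.
The clause (q21) is unit, so q21 = 1.
The clause (~q31) is unit, so q31 = 0.
The clause (q32) is unit, so q32 = 1.
That conflicts with the unit clause (~q32).
Both values of q11 lead to a conflict.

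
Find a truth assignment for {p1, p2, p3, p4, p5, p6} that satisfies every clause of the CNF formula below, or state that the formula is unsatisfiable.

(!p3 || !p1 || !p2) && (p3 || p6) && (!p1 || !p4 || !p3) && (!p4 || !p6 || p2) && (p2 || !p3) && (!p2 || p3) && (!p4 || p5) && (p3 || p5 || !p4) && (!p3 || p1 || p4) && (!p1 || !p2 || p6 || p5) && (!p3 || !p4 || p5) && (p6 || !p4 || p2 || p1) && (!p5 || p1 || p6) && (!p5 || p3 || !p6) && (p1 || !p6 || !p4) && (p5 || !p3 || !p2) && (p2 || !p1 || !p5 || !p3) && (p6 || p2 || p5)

p1: true, p2: false, p3: false, p4: false, p5: false, p6: true

Case p3 = false:
(p6) alone gives p6 = true.
(!p2) alone gives p2 = false.
(!p4) alone gives p4 = false.
(!p5) alone gives p5 = false.
No clause remains; p1 is free.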